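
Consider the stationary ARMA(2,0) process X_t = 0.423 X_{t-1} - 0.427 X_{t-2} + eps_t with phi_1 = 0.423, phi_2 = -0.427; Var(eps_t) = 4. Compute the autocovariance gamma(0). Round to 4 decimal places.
\gamma(0) = 5.3632

Multiply the model equation by X_{t-k} and take expectations. With theta_0 = psi_0 = 1 and psi_j the MA(infinity) weights, this gives
  gamma(k) - sum_i phi_i gamma(k-i) = c_k,
  c_k = sigma^2 * sum_{j=k..q} theta_j psi_{j-k}   (c_k = 0 for k > q),
using gamma(-m) = gamma(m).
Pure AR (q = 0): c_0 = sigma^2 = 4, c_k = 0 for k >= 1.
Equations for k = 0, 1, 2 (AR order 2, c_2 = 0):
  (E0) gamma(0) = phi_1 gamma(1) + phi_2 gamma(2) + c_0
  (E1) gamma(1) = phi_1 gamma(0) + phi_2 gamma(1) + c_1
  (E2) gamma(2) = phi_1 gamma(1) + phi_2 gamma(0)
From (E1): gamma(1) = A gamma(0) + B with
  A = phi_1 / (1 - phi_2) = 0.423 / 1.427 = 0.296426,   B = c_1 / (1 - phi_2) = 0 / 1.427 = 0.
Insert (E2) into (E0): gamma(0) (1 - phi_2^2) = phi_1 (1 + phi_2) gamma(1) + c_0.
  phi_1 (1 + phi_2) = (0.423)(0.573) = 0.242379,   1 - phi_2^2 = 0.817671.
Replace gamma(1) by A gamma(0) + B and collect gamma(0):
  gamma(0) [0.817671 - (0.242379)(0.296426)] = c_0 = 4
  gamma(0) * 0.745824 = 4
  gamma(0) = 4 / 0.745824 = 5.363199.
Therefore gamma(0) = 5.3632 (to 4 decimal places).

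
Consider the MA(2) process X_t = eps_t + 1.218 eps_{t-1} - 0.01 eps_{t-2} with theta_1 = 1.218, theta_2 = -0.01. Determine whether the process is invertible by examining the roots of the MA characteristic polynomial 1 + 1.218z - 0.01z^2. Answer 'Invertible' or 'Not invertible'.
\text{Not invertible}

The MA(q) characteristic polynomial is P(z) = 1 + 1.218z - 0.01z^2.
Invertibility requires all roots to lie outside the unit circle, i.e. |z| > 1 for every root.
Set 1 + (1.218) z + (-0.01) z^2 = 0, i.e. a z^2 + b z + c = 0 with a = -0.01, b = 1.218, c = 1.
Discriminant D = b^2 - 4ac = (1.218)^2 - 4*(-0.01)*1 = 1.483524 - (-0.04) = 1.523524.
D >= 0, so the roots are real: z = (-b +/- sqrt(D)) / (2a) = (-1.218 +/- 1.234311) / (-0.02).
  z_1 = (-1.218 + 1.234311) / (-0.02) = -0.8156,   |z_1| = 0.8156.
  z_2 = (-1.218 - 1.234311) / (-0.02) = 122.6156,   |z_2| = 122.6156.
Moduli of all roots: 0.8156, 122.6156.
All moduli strictly greater than 1? No.
Verdict: Not invertible.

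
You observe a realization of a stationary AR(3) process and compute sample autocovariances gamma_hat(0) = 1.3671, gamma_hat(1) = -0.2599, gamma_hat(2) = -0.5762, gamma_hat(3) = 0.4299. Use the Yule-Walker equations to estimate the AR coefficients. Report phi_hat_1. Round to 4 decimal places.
\hat\phi_{1} = -0.2129

The Yule-Walker equations for an AR(p) process read, in matrix form,
  Gamma_p phi = r_p,   with   (Gamma_p)_{ij} = gamma(|i - j|),
                       (r_p)_i = gamma(i),   i,j = 1..p.
Substitute the sample gammas (Toeplitz matrix and right-hand side of size 3):
  Gamma_p = [[1.3671, -0.2599, -0.5762], [-0.2599, 1.3671, -0.2599], [-0.5762, -0.2599, 1.3671]]
  r_p     = [-0.2599, -0.5762, 0.4299]
Written out (R1..R3):
  (R1) 1.3671 phi_1 - 0.2599 phi_2 - 0.5762 phi_3 = -0.2599
  (R2) -0.2599 phi_1 + 1.3671 phi_2 - 0.2599 phi_3 = -0.5762
  (R3) -0.5762 phi_1 - 0.2599 phi_2 + 1.3671 phi_3 = 0.4299
Gaussian elimination:
  R2 <- R2 - (-0.2599/1.3671) R1 = R2 - (-0.19011) R1:  1.31769 phi_2 - 0.369442 phi_3 = -0.62561
  R3 <- R3 - (-0.5762/1.3671) R1 = R3 - (-0.421476) R1:  -0.369442 phi_2 + 1.124245 phi_3 = 0.320358
  R3 <- R3 - (-0.369442/1.31769) R2 = R3 - (-0.280371) R2:  1.020665 phi_3 = 0.144956
Back-substitution:
  phi_hat_3 = 0.144956 / 1.020665 = 0.142021
  phi_hat_2 = (-0.62561 - (-0.369442)(0.142021)) / 1.31769 = -0.434959
  phi_hat_1 = (-0.2599 - (-0.2599)(-0.434959) - (-0.5762)(0.142021)) / 1.3671 = -0.212942
So phi_hat = [-0.2129, -0.4350, 0.1420].
Therefore phi_hat_1 = -0.2129.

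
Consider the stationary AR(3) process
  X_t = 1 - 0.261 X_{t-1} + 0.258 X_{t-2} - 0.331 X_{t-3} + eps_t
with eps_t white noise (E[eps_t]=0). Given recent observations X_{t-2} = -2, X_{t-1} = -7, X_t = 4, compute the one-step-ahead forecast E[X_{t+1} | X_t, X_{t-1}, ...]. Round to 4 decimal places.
E[X_{t+1} \mid \mathcal F_t] = -1.1880

For an AR(p) model X_t = c + sum_i phi_i X_{t-i} + eps_t, the
one-step-ahead conditional mean is
  E[X_{t+1} | X_t, ...] = c + sum_i phi_i X_{t+1-i}.
Substitute known values:
  E[X_{t+1} | ...] = 1 + (-0.261) * (4) + (0.258) * (-7) + (-0.331) * (-2)
                   = -1.1880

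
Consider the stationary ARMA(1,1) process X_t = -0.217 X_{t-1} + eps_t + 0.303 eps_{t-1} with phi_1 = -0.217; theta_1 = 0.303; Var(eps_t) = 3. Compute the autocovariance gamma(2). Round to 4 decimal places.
\gamma(2) = -0.0549

Multiply the model equation by X_{t-k} and take expectations. With theta_0 = psi_0 = 1 and psi_j the MA(infinity) weights, this gives
  gamma(k) - sum_i phi_i gamma(k-i) = c_k,
  c_k = sigma^2 * sum_{j=k..q} theta_j psi_{j-k}   (c_k = 0 for k > q),
using gamma(-m) = gamma(m).
psi-weights needed (psi_j = theta_j + sum_i phi_i psi_{j-i}):
  psi_1 = theta_1 + phi_1 = 0.303 + (-0.217) = 0.086
Right-hand sides:
  c_0 = sigma^2 (1 + theta_1 psi_1) = 3 * (1 + (0.303)(0.086)) = 3 * 1.026058 = 3.078174
  c_1 = sigma^2 theta_1 = 3 * (0.303) = 0.909
  c_2 = 0
Equations for k = 0 and k = 1 (AR order 1):
  gamma(0) = phi_1 gamma(1) + c_0
  gamma(1) = phi_1 gamma(0) + c_1
Substituting the second into the first: gamma(0) (1 - phi_1^2) = c_0 + phi_1 c_1, so
  gamma(0) = (c_0 + phi_1 c_1) / (1 - phi_1^2) = (3.078174 + (-0.217)(0.909)) / (1 - (-0.217)^2) = 2.880921 / 0.952911 = 3.023284.
  gamma(1) = phi_1 gamma(0) + c_1 = (-0.217)(3.023284) + (0.909) = 0.252947.
For k = 2 (> q): gamma(2) = phi_1 gamma(1) = (-0.217)(0.252947) = -0.05489.
Therefore gamma(2) = -0.0549 (to 4 decimal places).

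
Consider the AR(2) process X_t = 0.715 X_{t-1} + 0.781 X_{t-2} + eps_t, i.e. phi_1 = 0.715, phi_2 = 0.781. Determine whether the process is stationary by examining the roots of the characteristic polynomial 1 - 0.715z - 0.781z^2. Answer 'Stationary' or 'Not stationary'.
\text{Not stationary}

The AR(p) characteristic polynomial is P(z) = 1 - 0.715z - 0.781z^2.
Stationarity requires all roots to lie outside the unit circle, i.e. |z| > 1 for every root.
Set 1 + (-0.715) z + (-0.781) z^2 = 0, i.e. a z^2 + b z + c = 0 with a = -0.781, b = -0.715, c = 1.
Discriminant D = b^2 - 4ac = (-0.715)^2 - 4*(-0.781)*1 = 0.511225 - (-3.124) = 3.635225.
D >= 0, so the roots are real: z = (-b +/- sqrt(D)) / (2a) = (0.715 +/- 1.906627) / (-1.562).
  z_1 = (0.715 + 1.906627) / (-1.562) = -1.6784,   |z_1| = 1.6784.
  z_2 = (0.715 - 1.906627) / (-1.562) = 0.7629,   |z_2| = 0.7629.
Moduli of all roots: 1.6784, 0.7629.
All moduli strictly greater than 1? No.
Verdict: Not stationary.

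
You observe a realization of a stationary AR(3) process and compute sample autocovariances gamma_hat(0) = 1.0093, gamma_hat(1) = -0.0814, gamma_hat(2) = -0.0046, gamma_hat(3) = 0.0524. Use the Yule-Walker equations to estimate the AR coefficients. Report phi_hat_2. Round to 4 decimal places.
\hat\phi_{2} = -0.0070

The Yule-Walker equations for an AR(p) process read, in matrix form,
  Gamma_p phi = r_p,   with   (Gamma_p)_{ij} = gamma(|i - j|),
                       (r_p)_i = gamma(i),   i,j = 1..p.
Substitute the sample gammas (Toeplitz matrix and right-hand side of size 3):
  Gamma_p = [[1.0093, -0.0814, -0.0046], [-0.0814, 1.0093, -0.0814], [-0.0046, -0.0814, 1.0093]]
  r_p     = [-0.0814, -0.0046, 0.0524]
Written out (R1..R3):
  (R1) 1.0093 phi_1 - 0.0814 phi_2 - 0.0046 phi_3 = -0.0814
  (R2) -0.0814 phi_1 + 1.0093 phi_2 - 0.0814 phi_3 = -0.0046
  (R3) -0.0046 phi_1 - 0.0814 phi_2 + 1.0093 phi_3 = 0.0524
Gaussian elimination:
  R2 <- R2 - (-0.0814/1.0093) R1 = R2 - (-0.08065) R1:  1.002735 phi_2 - 0.081771 phi_3 = -0.011165
  R3 <- R3 - (-0.0046/1.0093) R1 = R3 - (-0.004558) R1:  -0.081771 phi_2 + 1.009279 phi_3 = 0.052029
  R3 <- R3 - (-0.081771/1.002735) R2 = R3 - (-0.081548) R2:  1.002611 phi_3 = 0.051119
Back-substitution:
  phi_hat_3 = 0.051119 / 1.002611 = 0.050985
  phi_hat_2 = (-0.011165 - (-0.081771)(0.050985)) / 1.002735 = -0.006977
  phi_hat_1 = (-0.0814 - (-0.0814)(-0.006977) - (-0.0046)(0.050985)) / 1.0093 = -0.08098
So phi_hat = [-0.0810, -0.0070, 0.0510].
Therefore phi_hat_2 = -0.0070.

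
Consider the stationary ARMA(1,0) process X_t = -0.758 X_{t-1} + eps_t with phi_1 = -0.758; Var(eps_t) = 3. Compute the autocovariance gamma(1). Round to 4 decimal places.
\gamma(1) = -5.3451

Multiply the model equation by X_{t-k} and take expectations. With theta_0 = psi_0 = 1 and psi_j the MA(infinity) weights, this gives
  gamma(k) - sum_i phi_i gamma(k-i) = c_k,
  c_k = sigma^2 * sum_{j=k..q} theta_j psi_{j-k}   (c_k = 0 for k > q),
using gamma(-m) = gamma(m).
Pure AR (q = 0): c_0 = sigma^2 = 3, c_k = 0 for k >= 1.
Equations for k = 0 and k = 1 (AR order 1):
  gamma(0) = phi_1 gamma(1) + c_0
  gamma(1) = phi_1 gamma(0) + c_1
Substituting the second into the first: gamma(0) (1 - phi_1^2) = c_0 + phi_1 c_1, so
  gamma(0) = c_0 / (1 - phi_1^2) = 3 / (1 - (-0.758)^2) = 3 / 0.425436 = 7.051589.
  gamma(1) = phi_1 gamma(0) = (-0.758)(7.051589) = -5.345105.
Therefore gamma(1) = -5.3451 (to 4 decimal places).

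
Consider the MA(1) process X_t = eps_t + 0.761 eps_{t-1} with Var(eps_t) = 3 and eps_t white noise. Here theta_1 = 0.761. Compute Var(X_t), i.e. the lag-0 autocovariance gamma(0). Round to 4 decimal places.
\gamma(0) = 4.7374

For an MA(q) process X_t = eps_t + sum_i theta_i eps_{t-i} with
Var(eps_t) = sigma^2, the variance is
  gamma(0) = sigma^2 * (1 + sum_i theta_i^2).
  sum_i theta_i^2 = (0.761)^2 = 0.579121.
  gamma(0) = 3 * (1 + 0.579121) = 3 * 1.579121 = 4.737363, which rounds to 4.7374.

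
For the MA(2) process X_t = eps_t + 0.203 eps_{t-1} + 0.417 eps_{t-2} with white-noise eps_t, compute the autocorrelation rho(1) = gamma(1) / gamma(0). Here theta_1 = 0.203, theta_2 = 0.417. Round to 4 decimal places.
\rho(1) = 0.2367

For an MA(q) process with theta_0 = 1, the autocovariance is
  gamma(k) = sigma^2 * sum_{i=0..q-k} theta_i * theta_{i+k},
and rho(k) = gamma(k) / gamma(0). Sigma^2 cancels.
  numerator   = (1)*(0.203) + (0.203)*(0.417) = 0.287651.
  denominator = (1)^2 + (0.203)^2 + (0.417)^2 = 1.215098.
  rho(1) = 0.287651 / 1.215098 = 0.2367.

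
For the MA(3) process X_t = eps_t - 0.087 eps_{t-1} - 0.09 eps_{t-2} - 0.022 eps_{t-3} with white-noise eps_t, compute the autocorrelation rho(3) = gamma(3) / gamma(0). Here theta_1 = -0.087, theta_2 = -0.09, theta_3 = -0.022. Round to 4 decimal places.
\rho(3) = -0.0217

For an MA(q) process with theta_0 = 1, the autocovariance is
  gamma(k) = sigma^2 * sum_{i=0..q-k} theta_i * theta_{i+k},
and rho(k) = gamma(k) / gamma(0). Sigma^2 cancels.
  numerator   = (1)*(-0.022) = -0.022.
  denominator = (1)^2 + (-0.087)^2 + (-0.09)^2 + (-0.022)^2 = 1.016153.
  rho(3) = -0.022 / 1.016153 = -0.0217.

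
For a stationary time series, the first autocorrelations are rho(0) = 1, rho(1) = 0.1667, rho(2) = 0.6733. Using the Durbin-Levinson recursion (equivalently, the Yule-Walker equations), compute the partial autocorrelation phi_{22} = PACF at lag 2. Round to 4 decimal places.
\phi_{22} = 0.6640

The PACF at lag k is phi_{kk}, the last component of the solution
to the Yule-Walker system G_k phi = r_k where
  (G_k)_{ij} = rho(|i - j|), (r_k)_i = rho(i), i,j = 1..k.
Equivalently, Durbin-Levinson gives phi_{kk} iteratively:
  phi_{11} = rho(1)
  phi_{kk} = [rho(k) - sum_{j=1..k-1} phi_{k-1,j} rho(k-j)]
            / [1 - sum_{j=1..k-1} phi_{k-1,j} rho(j)],
  phi_{k,j} = phi_{k-1,j} - phi_{kk} phi_{k-1,k-j},  j = 1..k-1.
Step k = 1:
  phi_11 = rho(1) = 0.1667.
Step k = 2:
  phi_22 = [rho(2) - phi_11 rho(1)] / [1 - phi_11 rho(1)] = [0.6733 - (0.1667)(0.1667)] / [1 - (0.1667)(0.1667)]
         = 0.64551111 / 0.97221111 = 0.664.
Therefore phi_{22} = 0.6640.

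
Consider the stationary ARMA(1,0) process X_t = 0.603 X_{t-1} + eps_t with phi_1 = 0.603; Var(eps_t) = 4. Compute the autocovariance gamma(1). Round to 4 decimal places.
\gamma(1) = 3.7901

Multiply the model equation by X_{t-k} and take expectations. With theta_0 = psi_0 = 1 and psi_j the MA(infinity) weights, this gives
  gamma(k) - sum_i phi_i gamma(k-i) = c_k,
  c_k = sigma^2 * sum_{j=k..q} theta_j psi_{j-k}   (c_k = 0 for k > q),
using gamma(-m) = gamma(m).
Pure AR (q = 0): c_0 = sigma^2 = 4, c_k = 0 for k >= 1.
Equations for k = 0 and k = 1 (AR order 1):
  gamma(0) = phi_1 gamma(1) + c_0
  gamma(1) = phi_1 gamma(0) + c_1
Substituting the second into the first: gamma(0) (1 - phi_1^2) = c_0 + phi_1 c_1, so
  gamma(0) = c_0 / (1 - phi_1^2) = 4 / (1 - (0.603)^2) = 4 / 0.636391 = 6.285444.
  gamma(1) = phi_1 gamma(0) = (0.603)(6.285444) = 3.790123.
Therefore gamma(1) = 3.7901 (to 4 decimal places).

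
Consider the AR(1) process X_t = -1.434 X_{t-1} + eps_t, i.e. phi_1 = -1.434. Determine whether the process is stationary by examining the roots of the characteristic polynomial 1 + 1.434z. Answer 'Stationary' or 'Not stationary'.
\text{Not stationary}

The AR(p) characteristic polynomial is P(z) = 1 + 1.434z.
Stationarity requires all roots to lie outside the unit circle, i.e. |z| > 1 for every root.
This is linear in z: 1 + (1.434) z = 0  =>  z = -1/(1.434) = -0.69735,  |z| = 0.69735.
Moduli of all roots: 0.6974.
All moduli strictly greater than 1? No.
Verdict: Not stationary.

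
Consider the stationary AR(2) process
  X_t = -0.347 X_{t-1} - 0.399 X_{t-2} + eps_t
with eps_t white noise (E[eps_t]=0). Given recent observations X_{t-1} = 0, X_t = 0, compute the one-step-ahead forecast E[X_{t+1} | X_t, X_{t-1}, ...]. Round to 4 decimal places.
E[X_{t+1} \mid \mathcal F_t] = 0.0000

For an AR(p) model X_t = c + sum_i phi_i X_{t-i} + eps_t, the
one-step-ahead conditional mean is
  E[X_{t+1} | X_t, ...] = c + sum_i phi_i X_{t+1-i}.
Substitute known values:
  E[X_{t+1} | ...] = (-0.347) * (0) + (-0.399) * (0)
                   = 0.0000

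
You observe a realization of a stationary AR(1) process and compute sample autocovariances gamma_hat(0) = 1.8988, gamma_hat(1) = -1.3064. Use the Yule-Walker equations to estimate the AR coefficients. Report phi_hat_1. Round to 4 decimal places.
\hat\phi_{1} = -0.6880

The Yule-Walker equations for an AR(p) process read, in matrix form,
  Gamma_p phi = r_p,   with   (Gamma_p)_{ij} = gamma(|i - j|),
                       (r_p)_i = gamma(i),   i,j = 1..p.
Substitute the sample gammas (Toeplitz matrix and right-hand side of size 1):
  Gamma_p = [[1.8988]]
  r_p     = [-1.3064]
With p = 1 this is the single equation gamma(0) phi_1 = gamma(1):
  phi_hat_1 = gamma(1) / gamma(0) = -1.3064 / 1.8988 = -0.6880.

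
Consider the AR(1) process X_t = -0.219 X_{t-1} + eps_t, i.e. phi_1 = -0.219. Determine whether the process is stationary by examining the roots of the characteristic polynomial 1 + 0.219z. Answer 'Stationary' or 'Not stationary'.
\text{Stationary}

The AR(p) characteristic polynomial is P(z) = 1 + 0.219z.
Stationarity requires all roots to lie outside the unit circle, i.e. |z| > 1 for every root.
This is linear in z: 1 + (0.219) z = 0  =>  z = -1/(0.219) = -4.56621,  |z| = 4.56621.
Moduli of all roots: 4.5662.
All moduli strictly greater than 1? Yes.
Verdict: Stationary.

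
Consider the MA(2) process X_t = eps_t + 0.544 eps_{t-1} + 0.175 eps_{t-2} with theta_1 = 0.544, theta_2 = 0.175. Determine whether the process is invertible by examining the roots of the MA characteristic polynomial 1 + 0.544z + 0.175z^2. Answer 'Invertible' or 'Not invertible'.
\text{Invertible}

The MA(q) characteristic polynomial is P(z) = 1 + 0.544z + 0.175z^2.
Invertibility requires all roots to lie outside the unit circle, i.e. |z| > 1 for every root.
Set 1 + (0.544) z + (0.175) z^2 = 0, i.e. a z^2 + b z + c = 0 with a = 0.175, b = 0.544, c = 1.
Discriminant D = b^2 - 4ac = (0.544)^2 - 4*(0.175)*1 = 0.295936 - (0.7) = -0.404064.
D < 0, so the roots are the complex-conjugate pair z = (-b +/- i sqrt(-D)) / (2a) = -1.5543 +/- 1.8162i.
For a conjugate pair |z|^2 = z * conj(z) = (product of roots) = c/a = 1/(0.175) = 5.714286, so |z| = sqrt(5.714286) = 2.3905 for both roots.
Moduli of all roots: 2.3905, 2.3905.
All moduli strictly greater than 1? Yes.
Verdict: Invertible.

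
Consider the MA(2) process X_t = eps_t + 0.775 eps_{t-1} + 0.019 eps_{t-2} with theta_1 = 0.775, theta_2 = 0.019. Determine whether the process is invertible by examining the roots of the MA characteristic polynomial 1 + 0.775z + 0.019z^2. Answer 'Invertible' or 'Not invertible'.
\text{Invertible}

The MA(q) characteristic polynomial is P(z) = 1 + 0.775z + 0.019z^2.
Invertibility requires all roots to lie outside the unit circle, i.e. |z| > 1 for every root.
Set 1 + (0.775) z + (0.019) z^2 = 0, i.e. a z^2 + b z + c = 0 with a = 0.019, b = 0.775, c = 1.
Discriminant D = b^2 - 4ac = (0.775)^2 - 4*(0.019)*1 = 0.600625 - (0.076) = 0.524625.
D >= 0, so the roots are real: z = (-b +/- sqrt(D)) / (2a) = (-0.775 +/- 0.72431) / (0.038).
  z_1 = (-0.775 + 0.72431) / (0.038) = -1.3339,   |z_1| = 1.3339.
  z_2 = (-0.775 - 0.72431) / (0.038) = -39.4555,   |z_2| = 39.4555.
Moduli of all roots: 1.3339, 39.4555.
All moduli strictly greater than 1? Yes.
Verdict: Invertible.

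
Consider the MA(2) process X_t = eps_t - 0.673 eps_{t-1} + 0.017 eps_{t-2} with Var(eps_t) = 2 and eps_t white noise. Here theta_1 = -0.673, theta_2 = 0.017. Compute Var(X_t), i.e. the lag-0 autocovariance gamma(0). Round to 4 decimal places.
\gamma(0) = 2.9064

For an MA(q) process X_t = eps_t + sum_i theta_i eps_{t-i} with
Var(eps_t) = sigma^2, the variance is
  gamma(0) = sigma^2 * (1 + sum_i theta_i^2).
  sum_i theta_i^2 = (-0.673)^2 + (0.017)^2 = 0.452929 + 0.000289 = 0.453218.
  gamma(0) = 2 * (1 + 0.453218) = 2 * 1.453218 = 2.906436, which rounds to 2.9064.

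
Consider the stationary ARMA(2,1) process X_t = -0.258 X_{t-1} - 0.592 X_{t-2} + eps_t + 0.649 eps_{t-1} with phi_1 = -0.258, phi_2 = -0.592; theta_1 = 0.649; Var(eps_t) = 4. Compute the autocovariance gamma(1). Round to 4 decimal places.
\gamma(1) = 0.3896

Multiply the model equation by X_{t-k} and take expectations. With theta_0 = psi_0 = 1 and psi_j the MA(infinity) weights, this gives
  gamma(k) - sum_i phi_i gamma(k-i) = c_k,
  c_k = sigma^2 * sum_{j=k..q} theta_j psi_{j-k}   (c_k = 0 for k > q),
using gamma(-m) = gamma(m).
psi-weights needed (psi_j = theta_j + sum_i phi_i psi_{j-i}):
  psi_1 = theta_1 + phi_1 = 0.649 + (-0.258) = 0.391
Right-hand sides:
  c_0 = sigma^2 (1 + theta_1 psi_1) = 4 * (1 + (0.649)(0.391)) = 4 * 1.253759 = 5.015036
  c_1 = sigma^2 theta_1 = 4 * (0.649) = 2.596
  c_2 = 0
Equations for k = 0, 1, 2 (AR order 2, c_2 = 0):
  (E0) gamma(0) = phi_1 gamma(1) + phi_2 gamma(2) + c_0
  (E1) gamma(1) = phi_1 gamma(0) + phi_2 gamma(1) + c_1
  (E2) gamma(2) = phi_1 gamma(1) + phi_2 gamma(0)
From (E1): gamma(1) = A gamma(0) + B with
  A = phi_1 / (1 - phi_2) = -0.258 / 1.592 = -0.16206,   B = c_1 / (1 - phi_2) = 2.596 / 1.592 = 1.630653.
Insert (E2) into (E0): gamma(0) (1 - phi_2^2) = phi_1 (1 + phi_2) gamma(1) + c_0.
  phi_1 (1 + phi_2) = (-0.258)(0.408) = -0.105264,   1 - phi_2^2 = 0.649536.
Replace gamma(1) by A gamma(0) + B and collect gamma(0):
  gamma(0) [0.649536 - (-0.105264)(-0.16206)] = (-0.105264)(1.630653) + 5.015036
  gamma(0) * 0.632477 = 4.843387
  gamma(0) = 4.843387 / 0.632477 = 7.657809.
  gamma(1) = A gamma(0) + B = (-0.16206)(7.657809) + (1.630653) = 0.389626.
Therefore gamma(1) = 0.3896 (to 4 decimal places).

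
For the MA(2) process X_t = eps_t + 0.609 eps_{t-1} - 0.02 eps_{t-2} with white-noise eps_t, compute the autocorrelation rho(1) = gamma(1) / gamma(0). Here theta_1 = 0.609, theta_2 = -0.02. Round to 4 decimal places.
\rho(1) = 0.4352

For an MA(q) process with theta_0 = 1, the autocovariance is
  gamma(k) = sigma^2 * sum_{i=0..q-k} theta_i * theta_{i+k},
and rho(k) = gamma(k) / gamma(0). Sigma^2 cancels.
  numerator   = (1)*(0.609) + (0.609)*(-0.02) = 0.59682.
  denominator = (1)^2 + (0.609)^2 + (-0.02)^2 = 1.371281.
  rho(1) = 0.59682 / 1.371281 = 0.4352.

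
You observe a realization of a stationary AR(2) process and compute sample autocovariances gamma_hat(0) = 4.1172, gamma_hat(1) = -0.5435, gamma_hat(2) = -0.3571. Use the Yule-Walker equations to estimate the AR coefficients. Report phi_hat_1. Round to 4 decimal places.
\hat\phi_{1} = -0.1460

The Yule-Walker equations for an AR(p) process read, in matrix form,
  Gamma_p phi = r_p,   with   (Gamma_p)_{ij} = gamma(|i - j|),
                       (r_p)_i = gamma(i),   i,j = 1..p.
Substitute the sample gammas (Toeplitz matrix and right-hand side of size 2):
  Gamma_p = [[4.1172, -0.5435], [-0.5435, 4.1172]]
  r_p     = [-0.5435, -0.3571]
Written out:
  4.1172 phi_1 - 0.5435 phi_2 = -0.5435
  -0.5435 phi_1 + 4.1172 phi_2 = -0.3571
Solve by Cramer's rule:
  det = gamma(0)^2 - gamma(1)^2 = (4.1172)^2 - (-0.5435)^2 = 16.95133584 - 0.29539225 = 16.65594359
  phi_hat_1 = [gamma(1) gamma(0) - gamma(1) gamma(2)] / det = [(-0.5435)(4.1172) - (-0.5435)(-0.3571)] / 16.65594359 = -2.43178205 / 16.65594359 = -0.146
  phi_hat_2 = [gamma(0) gamma(2) - gamma(1)^2] / det = [(4.1172)(-0.3571) - (-0.5435)^2] / 16.65594359 = -1.76564437 / 16.65594359 = -0.106
So phi_hat = [-0.1460, -0.1060].
Therefore phi_hat_1 = -0.1460.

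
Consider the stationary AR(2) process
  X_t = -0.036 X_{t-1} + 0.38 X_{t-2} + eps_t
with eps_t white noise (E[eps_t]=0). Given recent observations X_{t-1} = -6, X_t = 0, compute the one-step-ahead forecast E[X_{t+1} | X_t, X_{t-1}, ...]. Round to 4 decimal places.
E[X_{t+1} \mid \mathcal F_t] = -2.2800

For an AR(p) model X_t = c + sum_i phi_i X_{t-i} + eps_t, the
one-step-ahead conditional mean is
  E[X_{t+1} | X_t, ...] = c + sum_i phi_i X_{t+1-i}.
Substitute known values:
  E[X_{t+1} | ...] = (-0.036) * (0) + (0.38) * (-6)
                   = -2.2800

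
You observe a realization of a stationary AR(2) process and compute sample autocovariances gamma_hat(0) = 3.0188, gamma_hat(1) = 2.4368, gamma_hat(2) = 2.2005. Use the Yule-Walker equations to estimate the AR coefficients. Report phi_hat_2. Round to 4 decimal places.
\hat\phi_{2} = 0.2220

The Yule-Walker equations for an AR(p) process read, in matrix form,
  Gamma_p phi = r_p,   with   (Gamma_p)_{ij} = gamma(|i - j|),
                       (r_p)_i = gamma(i),   i,j = 1..p.
Substitute the sample gammas (Toeplitz matrix and right-hand side of size 2):
  Gamma_p = [[3.0188, 2.4368], [2.4368, 3.0188]]
  r_p     = [2.4368, 2.2005]
Written out:
  3.0188 phi_1 + 2.4368 phi_2 = 2.4368
  2.4368 phi_1 + 3.0188 phi_2 = 2.2005
Solve by Cramer's rule:
  det = gamma(0)^2 - gamma(1)^2 = (3.0188)^2 - (2.4368)^2 = 9.11315344 - 5.93799424 = 3.1751592
  phi_hat_1 = [gamma(1) gamma(0) - gamma(1) gamma(2)] / det = [(2.4368)(3.0188) - (2.4368)(2.2005)] / 3.1751592 = 1.99403344 / 3.1751592 = 0.628
  phi_hat_2 = [gamma(0) gamma(2) - gamma(1)^2] / det = [(3.0188)(2.2005) - (2.4368)^2] / 3.1751592 = 0.70487516 / 3.1751592 = 0.222
So phi_hat = [0.6280, 0.2220].
Therefore phi_hat_2 = 0.2220.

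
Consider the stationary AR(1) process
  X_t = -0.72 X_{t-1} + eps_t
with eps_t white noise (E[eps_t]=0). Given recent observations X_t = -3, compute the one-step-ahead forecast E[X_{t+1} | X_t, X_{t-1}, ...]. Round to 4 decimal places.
E[X_{t+1} \mid \mathcal F_t] = 2.1600

For an AR(p) model X_t = c + sum_i phi_i X_{t-i} + eps_t, the
one-step-ahead conditional mean is
  E[X_{t+1} | X_t, ...] = c + sum_i phi_i X_{t+1-i}.
Substitute known values:
  E[X_{t+1} | ...] = (-0.72) * (-3)
                   = 2.1600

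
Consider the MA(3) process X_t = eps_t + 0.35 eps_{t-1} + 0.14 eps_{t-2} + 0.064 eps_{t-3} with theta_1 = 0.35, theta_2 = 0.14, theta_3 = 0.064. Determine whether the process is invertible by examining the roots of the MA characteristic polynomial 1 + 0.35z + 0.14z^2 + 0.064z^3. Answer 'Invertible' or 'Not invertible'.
\text{Invertible}

The MA(q) characteristic polynomial is P(z) = 1 + 0.35z + 0.14z^2 + 0.064z^3.
Invertibility requires all roots to lie outside the unit circle, i.e. |z| > 1 for every root.
Degree 3: look for a simple real root z0 first, then factor out (1 - z/z0) and solve the remaining quadratic.
Testing z0 = -2.5: P(-2.5) = 1 + (0.35)(-2.5) + (0.14)(-2.5)^2 + (0.064)(-2.5)^3
  = 1 + (-0.875) + (0.875) + (-1) = 0.  So z_0 = -2.5 is a root, |z_0| = 2.5.
Divide out the factor (1 + 0.4 z) = (1 - z/z0) (since 1/z0 = -0.4):
  P(z) = (1 + 0.4 z)(1 + (-0.05) z + (0.16) z^2)
  [check: z-coef -0.05 - (-0.4) = 0.35; z^2-coef 0.16 - (-0.4)(-0.05) = 0.14; z^3-coef -(-0.4)(0.16) = 0.064.]
Remaining roots from the quadratic factor 1 + (-0.05) z + (0.16) z^2:
  Set 1 + (-0.05) z + (0.16) z^2 = 0, i.e. a z^2 + b z + c = 0 with a = 0.16, b = -0.05, c = 1.
  Discriminant D = b^2 - 4ac = (-0.05)^2 - 4*(0.16)*1 = 0.0025 - (0.64) = -0.6375.
  D < 0, so the roots are the complex-conjugate pair z = (-b +/- i sqrt(-D)) / (2a) = 0.1562 +/- 2.4951i.
  For a conjugate pair |z|^2 = z * conj(z) = (product of roots) = c/a = 1/(0.16) = 6.25, so |z| = sqrt(6.25) = 2.5 for both roots.
Moduli of all roots: 2.5000, 2.5000, 2.5000.
All moduli strictly greater than 1? Yes.
Verdict: Invertible.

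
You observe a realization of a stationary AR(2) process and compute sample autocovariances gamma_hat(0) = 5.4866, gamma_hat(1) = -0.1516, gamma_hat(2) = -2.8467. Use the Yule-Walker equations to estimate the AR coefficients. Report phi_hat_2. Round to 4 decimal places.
\hat\phi_{2} = -0.5200

The Yule-Walker equations for an AR(p) process read, in matrix form,
  Gamma_p phi = r_p,   with   (Gamma_p)_{ij} = gamma(|i - j|),
                       (r_p)_i = gamma(i),   i,j = 1..p.
Substitute the sample gammas (Toeplitz matrix and right-hand side of size 2):
  Gamma_p = [[5.4866, -0.1516], [-0.1516, 5.4866]]
  r_p     = [-0.1516, -2.8467]
Written out:
  5.4866 phi_1 - 0.1516 phi_2 = -0.1516
  -0.1516 phi_1 + 5.4866 phi_2 = -2.8467
Solve by Cramer's rule:
  det = gamma(0)^2 - gamma(1)^2 = (5.4866)^2 - (-0.1516)^2 = 30.10277956 - 0.02298256 = 30.079797
  phi_hat_1 = [gamma(1) gamma(0) - gamma(1) gamma(2)] / det = [(-0.1516)(5.4866) - (-0.1516)(-2.8467)] / 30.079797 = -1.26332828 / 30.079797 = -0.042
  phi_hat_2 = [gamma(0) gamma(2) - gamma(1)^2] / det = [(5.4866)(-2.8467) - (-0.1516)^2] / 30.079797 = -15.64168678 / 30.079797 = -0.52
So phi_hat = [-0.0420, -0.5200].
Therefore phi_hat_2 = -0.5200.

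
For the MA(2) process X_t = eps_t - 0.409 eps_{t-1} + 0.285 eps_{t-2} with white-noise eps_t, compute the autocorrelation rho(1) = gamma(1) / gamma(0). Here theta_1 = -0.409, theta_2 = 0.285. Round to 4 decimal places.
\rho(1) = -0.4210

For an MA(q) process with theta_0 = 1, the autocovariance is
  gamma(k) = sigma^2 * sum_{i=0..q-k} theta_i * theta_{i+k},
and rho(k) = gamma(k) / gamma(0). Sigma^2 cancels.
  numerator   = (1)*(-0.409) + (-0.409)*(0.285) = -0.525565.
  denominator = (1)^2 + (-0.409)^2 + (0.285)^2 = 1.248506.
  rho(1) = -0.525565 / 1.248506 = -0.4210.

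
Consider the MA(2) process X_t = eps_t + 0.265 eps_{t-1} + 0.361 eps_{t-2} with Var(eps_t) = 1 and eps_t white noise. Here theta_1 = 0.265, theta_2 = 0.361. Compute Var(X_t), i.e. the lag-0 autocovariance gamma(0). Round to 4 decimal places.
\gamma(0) = 1.2005

For an MA(q) process X_t = eps_t + sum_i theta_i eps_{t-i} with
Var(eps_t) = sigma^2, the variance is
  gamma(0) = sigma^2 * (1 + sum_i theta_i^2).
  sum_i theta_i^2 = (0.265)^2 + (0.361)^2 = 0.070225 + 0.130321 = 0.200546.
  gamma(0) = 1 * (1 + 0.200546) = 1 * 1.200546 = 1.200546, which rounds to 1.2005.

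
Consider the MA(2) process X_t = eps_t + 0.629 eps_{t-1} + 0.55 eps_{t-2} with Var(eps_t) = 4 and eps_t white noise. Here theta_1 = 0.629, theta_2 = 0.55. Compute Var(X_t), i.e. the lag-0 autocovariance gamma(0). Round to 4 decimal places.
\gamma(0) = 6.7926

For an MA(q) process X_t = eps_t + sum_i theta_i eps_{t-i} with
Var(eps_t) = sigma^2, the variance is
  gamma(0) = sigma^2 * (1 + sum_i theta_i^2).
  sum_i theta_i^2 = (0.629)^2 + (0.55)^2 = 0.395641 + 0.3025 = 0.698141.
  gamma(0) = 4 * (1 + 0.698141) = 4 * 1.698141 = 6.792564, which rounds to 6.7926.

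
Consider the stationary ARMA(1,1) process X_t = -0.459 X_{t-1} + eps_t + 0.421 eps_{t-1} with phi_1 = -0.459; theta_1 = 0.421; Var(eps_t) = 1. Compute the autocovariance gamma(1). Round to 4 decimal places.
\gamma(1) = -0.0388

Multiply the model equation by X_{t-k} and take expectations. With theta_0 = psi_0 = 1 and psi_j the MA(infinity) weights, this gives
  gamma(k) - sum_i phi_i gamma(k-i) = c_k,
  c_k = sigma^2 * sum_{j=k..q} theta_j psi_{j-k}   (c_k = 0 for k > q),
using gamma(-m) = gamma(m).
psi-weights needed (psi_j = theta_j + sum_i phi_i psi_{j-i}):
  psi_1 = theta_1 + phi_1 = 0.421 + (-0.459) = -0.038
Right-hand sides:
  c_0 = sigma^2 (1 + theta_1 psi_1) = 1 * (1 + (0.421)(-0.038)) = 1 * 0.984002 = 0.984002
  c_1 = sigma^2 theta_1 = 1 * (0.421) = 0.421
  c_2 = 0
Equations for k = 0 and k = 1 (AR order 1):
  gamma(0) = phi_1 gamma(1) + c_0
  gamma(1) = phi_1 gamma(0) + c_1
Substituting the second into the first: gamma(0) (1 - phi_1^2) = c_0 + phi_1 c_1, so
  gamma(0) = (c_0 + phi_1 c_1) / (1 - phi_1^2) = (0.984002 + (-0.459)(0.421)) / (1 - (-0.459)^2) = 0.790763 / 0.789319 = 1.001829.
  gamma(1) = phi_1 gamma(0) + c_1 = (-0.459)(1.001829) + (0.421) = -0.03884.
Therefore gamma(1) = -0.0388 (to 4 decimal places).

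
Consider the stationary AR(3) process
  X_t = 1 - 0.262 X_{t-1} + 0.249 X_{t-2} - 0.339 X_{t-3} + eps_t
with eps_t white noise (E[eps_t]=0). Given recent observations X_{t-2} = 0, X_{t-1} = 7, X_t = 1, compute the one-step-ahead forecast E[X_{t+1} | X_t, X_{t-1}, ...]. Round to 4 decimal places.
E[X_{t+1} \mid \mathcal F_t] = 2.4810

For an AR(p) model X_t = c + sum_i phi_i X_{t-i} + eps_t, the
one-step-ahead conditional mean is
  E[X_{t+1} | X_t, ...] = c + sum_i phi_i X_{t+1-i}.
Substitute known values:
  E[X_{t+1} | ...] = 1 + (-0.262) * (1) + (0.249) * (7) + (-0.339) * (0)
                   = 2.4810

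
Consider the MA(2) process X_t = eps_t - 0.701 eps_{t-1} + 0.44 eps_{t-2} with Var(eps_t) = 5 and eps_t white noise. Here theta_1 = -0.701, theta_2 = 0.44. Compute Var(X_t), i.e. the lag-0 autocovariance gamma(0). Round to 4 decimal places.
\gamma(0) = 8.4250

For an MA(q) process X_t = eps_t + sum_i theta_i eps_{t-i} with
Var(eps_t) = sigma^2, the variance is
  gamma(0) = sigma^2 * (1 + sum_i theta_i^2).
  sum_i theta_i^2 = (-0.701)^2 + (0.44)^2 = 0.491401 + 0.1936 = 0.685001.
  gamma(0) = 5 * (1 + 0.685001) = 5 * 1.685001 = 8.425005, which rounds to 8.4250.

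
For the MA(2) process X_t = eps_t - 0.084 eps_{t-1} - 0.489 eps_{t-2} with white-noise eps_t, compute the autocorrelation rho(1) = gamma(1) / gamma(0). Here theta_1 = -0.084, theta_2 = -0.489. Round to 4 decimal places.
\rho(1) = -0.0344

For an MA(q) process with theta_0 = 1, the autocovariance is
  gamma(k) = sigma^2 * sum_{i=0..q-k} theta_i * theta_{i+k},
and rho(k) = gamma(k) / gamma(0). Sigma^2 cancels.
  numerator   = (1)*(-0.084) + (-0.084)*(-0.489) = -0.042924.
  denominator = (1)^2 + (-0.084)^2 + (-0.489)^2 = 1.246177.
  rho(1) = -0.042924 / 1.246177 = -0.0344.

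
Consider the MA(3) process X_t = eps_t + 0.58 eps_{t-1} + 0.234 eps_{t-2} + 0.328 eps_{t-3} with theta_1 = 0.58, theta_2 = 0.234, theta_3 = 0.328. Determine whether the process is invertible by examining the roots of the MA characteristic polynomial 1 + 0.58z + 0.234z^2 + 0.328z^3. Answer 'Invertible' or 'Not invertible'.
\text{Invertible}

The MA(q) characteristic polynomial is P(z) = 1 + 0.58z + 0.234z^2 + 0.328z^3.
Invertibility requires all roots to lie outside the unit circle, i.e. |z| > 1 for every root.
Degree 3: look for a simple real root z0 first, then factor out (1 - z/z0) and solve the remaining quadratic.
Testing z0 = -1.25: P(-1.25) = 1 + (0.58)(-1.25) + (0.234)(-1.25)^2 + (0.328)(-1.25)^3
  = 1 + (-0.725) + (0.365625) + (-0.640625) = 0.  So z_0 = -1.25 is a root, |z_0| = 1.25.
Divide out the factor (1 + 0.8 z) = (1 - z/z0) (since 1/z0 = -0.8):
  P(z) = (1 + 0.8 z)(1 + (-0.22) z + (0.41) z^2)
  [check: z-coef -0.22 - (-0.8) = 0.58; z^2-coef 0.41 - (-0.8)(-0.22) = 0.234; z^3-coef -(-0.8)(0.41) = 0.328.]
Remaining roots from the quadratic factor 1 + (-0.22) z + (0.41) z^2:
  Set 1 + (-0.22) z + (0.41) z^2 = 0, i.e. a z^2 + b z + c = 0 with a = 0.41, b = -0.22, c = 1.
  Discriminant D = b^2 - 4ac = (-0.22)^2 - 4*(0.41)*1 = 0.0484 - (1.64) = -1.5916.
  D < 0, so the roots are the complex-conjugate pair z = (-b +/- i sqrt(-D)) / (2a) = 0.2683 +/- 1.5385i.
  For a conjugate pair |z|^2 = z * conj(z) = (product of roots) = c/a = 1/(0.41) = 2.439024, so |z| = sqrt(2.439024) = 1.5617 for both roots.
Moduli of all roots: 1.2500, 1.5617, 1.5617.
All moduli strictly greater than 1? Yes.
Verdict: Invertible.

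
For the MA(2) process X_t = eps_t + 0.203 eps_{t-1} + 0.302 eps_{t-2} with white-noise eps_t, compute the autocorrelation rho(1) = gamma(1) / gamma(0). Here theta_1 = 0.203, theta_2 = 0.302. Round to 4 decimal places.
\rho(1) = 0.2334

For an MA(q) process with theta_0 = 1, the autocovariance is
  gamma(k) = sigma^2 * sum_{i=0..q-k} theta_i * theta_{i+k},
and rho(k) = gamma(k) / gamma(0). Sigma^2 cancels.
  numerator   = (1)*(0.203) + (0.203)*(0.302) = 0.264306.
  denominator = (1)^2 + (0.203)^2 + (0.302)^2 = 1.132413.
  rho(1) = 0.264306 / 1.132413 = 0.2334.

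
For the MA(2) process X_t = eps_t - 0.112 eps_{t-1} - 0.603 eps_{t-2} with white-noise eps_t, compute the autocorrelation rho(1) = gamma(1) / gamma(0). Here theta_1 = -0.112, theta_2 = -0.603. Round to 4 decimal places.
\rho(1) = -0.0323

For an MA(q) process with theta_0 = 1, the autocovariance is
  gamma(k) = sigma^2 * sum_{i=0..q-k} theta_i * theta_{i+k},
and rho(k) = gamma(k) / gamma(0). Sigma^2 cancels.
  numerator   = (1)*(-0.112) + (-0.112)*(-0.603) = -0.044464.
  denominator = (1)^2 + (-0.112)^2 + (-0.603)^2 = 1.376153.
  rho(1) = -0.044464 / 1.376153 = -0.0323.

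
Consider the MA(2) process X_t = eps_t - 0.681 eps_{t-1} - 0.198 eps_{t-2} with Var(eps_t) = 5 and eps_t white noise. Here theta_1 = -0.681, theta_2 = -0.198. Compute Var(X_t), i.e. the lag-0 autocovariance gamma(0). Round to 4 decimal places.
\gamma(0) = 7.5148

For an MA(q) process X_t = eps_t + sum_i theta_i eps_{t-i} with
Var(eps_t) = sigma^2, the variance is
  gamma(0) = sigma^2 * (1 + sum_i theta_i^2).
  sum_i theta_i^2 = (-0.681)^2 + (-0.198)^2 = 0.463761 + 0.039204 = 0.502965.
  gamma(0) = 5 * (1 + 0.502965) = 5 * 1.502965 = 7.514825, which rounds to 7.5148.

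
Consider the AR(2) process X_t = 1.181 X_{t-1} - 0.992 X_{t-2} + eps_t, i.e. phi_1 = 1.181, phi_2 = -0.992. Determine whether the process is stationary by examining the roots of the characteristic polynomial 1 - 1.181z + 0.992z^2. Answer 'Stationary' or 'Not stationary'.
\text{Stationary}

The AR(p) characteristic polynomial is P(z) = 1 - 1.181z + 0.992z^2.
Stationarity requires all roots to lie outside the unit circle, i.e. |z| > 1 for every root.
Set 1 + (-1.181) z + (0.992) z^2 = 0, i.e. a z^2 + b z + c = 0 with a = 0.992, b = -1.181, c = 1.
Discriminant D = b^2 - 4ac = (-1.181)^2 - 4*(0.992)*1 = 1.394761 - (3.968) = -2.573239.
D < 0, so the roots are the complex-conjugate pair z = (-b +/- i sqrt(-D)) / (2a) = 0.5953 +/- 0.8085i.
For a conjugate pair |z|^2 = z * conj(z) = (product of roots) = c/a = 1/(0.992) = 1.008065, so |z| = sqrt(1.008065) = 1.004 for both roots.
Moduli of all roots: 1.0040, 1.0040.
All moduli strictly greater than 1? Yes.
Verdict: Stationary.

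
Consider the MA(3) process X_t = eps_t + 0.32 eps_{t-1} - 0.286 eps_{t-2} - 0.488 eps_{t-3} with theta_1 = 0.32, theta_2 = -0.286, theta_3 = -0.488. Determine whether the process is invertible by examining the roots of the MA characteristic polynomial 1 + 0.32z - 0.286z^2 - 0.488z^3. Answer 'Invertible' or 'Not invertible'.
\text{Invertible}

The MA(q) characteristic polynomial is P(z) = 1 + 0.32z - 0.286z^2 - 0.488z^3.
Invertibility requires all roots to lie outside the unit circle, i.e. |z| > 1 for every root.
Degree 3: look for a simple real root z0 first, then factor out (1 - z/z0) and solve the remaining quadratic.
Testing z0 = 1.25: P(1.25) = 1 + (0.32)(1.25) + (-0.286)(1.25)^2 + (-0.488)(1.25)^3
  = 1 + (0.4) + (-0.446875) + (-0.953125) = 0.  So z_0 = 1.25 is a root, |z_0| = 1.25.
Divide out the factor (1 - 0.8 z) = (1 - z/z0) (since 1/z0 = 0.8):
  P(z) = (1 - 0.8 z)(1 + (1.12) z + (0.61) z^2)
  [check: z-coef 1.12 - (0.8) = 0.32; z^2-coef 0.61 - (0.8)(1.12) = -0.286; z^3-coef -(0.8)(0.61) = -0.488.]
Remaining roots from the quadratic factor 1 + (1.12) z + (0.61) z^2:
  Set 1 + (1.12) z + (0.61) z^2 = 0, i.e. a z^2 + b z + c = 0 with a = 0.61, b = 1.12, c = 1.
  Discriminant D = b^2 - 4ac = (1.12)^2 - 4*(0.61)*1 = 1.2544 - (2.44) = -1.1856.
  D < 0, so the roots are the complex-conjugate pair z = (-b +/- i sqrt(-D)) / (2a) = -0.918 +/- 0.8925i.
  For a conjugate pair |z|^2 = z * conj(z) = (product of roots) = c/a = 1/(0.61) = 1.639344, so |z| = sqrt(1.639344) = 1.2804 for both roots.
Moduli of all roots: 1.2500, 1.2804, 1.2804.
All moduli strictly greater than 1? Yes.
Verdict: Invertible.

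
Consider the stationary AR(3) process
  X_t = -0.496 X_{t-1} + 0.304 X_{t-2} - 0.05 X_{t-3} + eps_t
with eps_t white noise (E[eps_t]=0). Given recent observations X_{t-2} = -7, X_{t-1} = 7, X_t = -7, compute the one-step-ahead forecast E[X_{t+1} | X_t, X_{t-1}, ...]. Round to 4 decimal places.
E[X_{t+1} \mid \mathcal F_t] = 5.9500

For an AR(p) model X_t = c + sum_i phi_i X_{t-i} + eps_t, the
one-step-ahead conditional mean is
  E[X_{t+1} | X_t, ...] = c + sum_i phi_i X_{t+1-i}.
Substitute known values:
  E[X_{t+1} | ...] = (-0.496) * (-7) + (0.304) * (7) + (-0.05) * (-7)
                   = 5.9500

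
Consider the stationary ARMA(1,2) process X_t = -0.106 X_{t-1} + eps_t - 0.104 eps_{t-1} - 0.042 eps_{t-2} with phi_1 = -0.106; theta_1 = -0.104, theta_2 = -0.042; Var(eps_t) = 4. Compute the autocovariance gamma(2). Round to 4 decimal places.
\gamma(2) = -0.0807

Multiply the model equation by X_{t-k} and take expectations. With theta_0 = psi_0 = 1 and psi_j the MA(infinity) weights, this gives
  gamma(k) - sum_i phi_i gamma(k-i) = c_k,
  c_k = sigma^2 * sum_{j=k..q} theta_j psi_{j-k}   (c_k = 0 for k > q),
using gamma(-m) = gamma(m).
psi-weights needed (psi_j = theta_j + sum_i phi_i psi_{j-i}):
  psi_1 = theta_1 + phi_1 = -0.104 + (-0.106) = -0.21
  psi_2 = theta_2 + phi_1 psi_1 = -0.042 + (-0.106)(-0.21) = -0.01974
Right-hand sides:
  c_0 = sigma^2 (1 + theta_1 psi_1 + theta_2 psi_2) = 4 * (1 + (-0.104)(-0.21) + (-0.042)(-0.01974)) = 4 * 1.022669 = 4.090676
  c_1 = sigma^2 (theta_1 + theta_2 psi_1) = 4 * (-0.104 + (-0.042)(-0.21)) = -0.38072
  c_2 = sigma^2 theta_2 = 4 * (-0.042) = -0.168
Equations for k = 0 and k = 1 (AR order 1):
  gamma(0) = phi_1 gamma(1) + c_0
  gamma(1) = phi_1 gamma(0) + c_1
Substituting the second into the first: gamma(0) (1 - phi_1^2) = c_0 + phi_1 c_1, so
  gamma(0) = (c_0 + phi_1 c_1) / (1 - phi_1^2) = (4.090676 + (-0.106)(-0.38072)) / (1 - (-0.106)^2) = 4.131033 / 0.988764 = 4.177976.
  gamma(1) = phi_1 gamma(0) + c_1 = (-0.106)(4.177976) + (-0.38072) = -0.823585.
For k = 2: gamma(2) = phi_1 gamma(1) + c_2
  = (-0.106)(-0.823585) + (-0.168) = -0.0807.
Therefore gamma(2) = -0.0807 (to 4 decimal places).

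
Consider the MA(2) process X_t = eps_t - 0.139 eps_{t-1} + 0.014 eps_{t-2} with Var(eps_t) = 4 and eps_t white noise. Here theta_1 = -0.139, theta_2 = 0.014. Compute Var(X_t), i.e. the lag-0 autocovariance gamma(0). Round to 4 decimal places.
\gamma(0) = 4.0781

For an MA(q) process X_t = eps_t + sum_i theta_i eps_{t-i} with
Var(eps_t) = sigma^2, the variance is
  gamma(0) = sigma^2 * (1 + sum_i theta_i^2).
  sum_i theta_i^2 = (-0.139)^2 + (0.014)^2 = 0.019321 + 0.000196 = 0.019517.
  gamma(0) = 4 * (1 + 0.019517) = 4 * 1.019517 = 4.078068, which rounds to 4.0781.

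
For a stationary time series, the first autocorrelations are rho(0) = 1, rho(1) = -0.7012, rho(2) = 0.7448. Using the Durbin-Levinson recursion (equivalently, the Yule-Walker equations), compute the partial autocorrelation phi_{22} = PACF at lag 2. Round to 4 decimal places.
\phi_{22} = 0.4980

The PACF at lag k is phi_{kk}, the last component of the solution
to the Yule-Walker system G_k phi = r_k where
  (G_k)_{ij} = rho(|i - j|), (r_k)_i = rho(i), i,j = 1..k.
Equivalently, Durbin-Levinson gives phi_{kk} iteratively:
  phi_{11} = rho(1)
  phi_{kk} = [rho(k) - sum_{j=1..k-1} phi_{k-1,j} rho(k-j)]
            / [1 - sum_{j=1..k-1} phi_{k-1,j} rho(j)],
  phi_{k,j} = phi_{k-1,j} - phi_{kk} phi_{k-1,k-j},  j = 1..k-1.
Step k = 1:
  phi_11 = rho(1) = -0.7012.
Step k = 2:
  phi_22 = [rho(2) - phi_11 rho(1)] / [1 - phi_11 rho(1)] = [0.7448 - (-0.7012)(-0.7012)] / [1 - (-0.7012)(-0.7012)]
         = 0.25311856 / 0.50831856 = 0.498.
Therefore phi_{22} = 0.4980.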